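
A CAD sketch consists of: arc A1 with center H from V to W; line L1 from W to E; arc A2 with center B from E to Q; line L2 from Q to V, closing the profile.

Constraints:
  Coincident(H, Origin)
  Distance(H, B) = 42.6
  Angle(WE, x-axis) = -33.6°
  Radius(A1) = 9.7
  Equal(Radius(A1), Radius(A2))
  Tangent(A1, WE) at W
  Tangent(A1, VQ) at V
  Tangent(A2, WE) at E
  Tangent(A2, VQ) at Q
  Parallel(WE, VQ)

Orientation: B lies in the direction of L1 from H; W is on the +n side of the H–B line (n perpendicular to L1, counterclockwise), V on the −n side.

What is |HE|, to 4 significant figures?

43.69

The slot axis is L1's direction at -33.6°, so u = (cos -33.6°, sin -33.6°) = (0.8329, -0.5534) and n = (−sin -33.6°, cos -33.6°) = (0.5534, 0.8329). H is at the origin and B lies 42.6 along u from H, so B = 42.6·u = (35.48, -23.57). Tangency of A1 to both parallel lines with radius 9.7 puts W and V at H ± 9.7·n: W = (5.368, 8.079), V = (-5.368, -8.079). Equal radii place E and Q the same way about B: E = B + 9.7·n = (40.85, -15.50), Q = B − 9.7·n = (30.11, -31.65). Then |HE| = |E − H| = 43.69.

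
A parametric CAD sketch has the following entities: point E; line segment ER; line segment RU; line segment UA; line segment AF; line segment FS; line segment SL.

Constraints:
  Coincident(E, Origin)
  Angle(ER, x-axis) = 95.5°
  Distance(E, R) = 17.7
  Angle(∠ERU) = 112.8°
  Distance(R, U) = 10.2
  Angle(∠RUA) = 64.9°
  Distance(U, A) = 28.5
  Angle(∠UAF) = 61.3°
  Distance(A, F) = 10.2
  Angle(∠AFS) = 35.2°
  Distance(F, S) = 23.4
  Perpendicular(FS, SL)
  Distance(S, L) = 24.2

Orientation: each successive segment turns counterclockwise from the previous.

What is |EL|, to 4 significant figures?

34.38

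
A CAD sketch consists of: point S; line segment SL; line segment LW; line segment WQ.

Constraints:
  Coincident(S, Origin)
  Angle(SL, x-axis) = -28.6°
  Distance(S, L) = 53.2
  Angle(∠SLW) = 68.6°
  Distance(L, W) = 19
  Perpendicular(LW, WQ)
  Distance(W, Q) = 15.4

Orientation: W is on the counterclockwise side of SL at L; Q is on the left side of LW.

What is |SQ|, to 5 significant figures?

34.135

S is at the origin; SL runs at -28.6° with length 53.2, so L = 53.2·(cos -28.6°, sin -28.6°) = (46.709, -25.466). ∠SLW = 68.6°, so LW runs at -28.6° + (180° − 68.6°) = 82.800° from the x-axis; with |LW| = 19.0, W = L + 19.0·(cos 82.800°, sin 82.800°) = (49.090, -6.6162). LW is perpendicular to WQ; with |WQ| = 15.4 on the left of LW, Q = W + 15.4·(-0.99211, 0.12533) = (33.811, -4.6861). Then |SQ| = |Q − S| = 34.135.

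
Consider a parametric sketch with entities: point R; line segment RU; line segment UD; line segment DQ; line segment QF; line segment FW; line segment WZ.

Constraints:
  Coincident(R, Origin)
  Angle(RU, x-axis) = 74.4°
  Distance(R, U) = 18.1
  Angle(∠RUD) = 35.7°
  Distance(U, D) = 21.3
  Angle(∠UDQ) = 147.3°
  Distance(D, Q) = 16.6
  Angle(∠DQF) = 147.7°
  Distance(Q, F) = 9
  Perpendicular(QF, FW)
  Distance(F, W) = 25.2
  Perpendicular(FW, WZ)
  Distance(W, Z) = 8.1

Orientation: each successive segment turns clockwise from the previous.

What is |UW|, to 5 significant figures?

32.171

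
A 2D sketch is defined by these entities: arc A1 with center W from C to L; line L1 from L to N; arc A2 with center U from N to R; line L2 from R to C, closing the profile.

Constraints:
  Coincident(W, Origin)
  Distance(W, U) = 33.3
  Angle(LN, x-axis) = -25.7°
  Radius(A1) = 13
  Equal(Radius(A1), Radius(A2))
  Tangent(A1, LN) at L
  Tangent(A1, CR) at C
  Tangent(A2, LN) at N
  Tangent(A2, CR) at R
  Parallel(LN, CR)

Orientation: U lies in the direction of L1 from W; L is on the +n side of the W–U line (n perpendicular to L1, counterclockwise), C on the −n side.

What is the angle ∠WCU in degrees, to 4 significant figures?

68.67°

The slot axis is L1's direction at -25.7°, so u = (cos -25.7°, sin -25.7°) = (0.9011, -0.4337) and n = (−sin -25.7°, cos -25.7°) = (0.4337, 0.9011). W is at the origin and U lies 33.3 along u from W, so U = 33.3·u = (30.01, -14.44). Tangency of A1 to both parallel lines with radius 13.0 puts L and C at W ± 13.0·n: L = (5.638, 11.71), C = (-5.638, -11.71). Then cos ∠WCU = CW·CU / (|CW||CU|), giving 68.67°.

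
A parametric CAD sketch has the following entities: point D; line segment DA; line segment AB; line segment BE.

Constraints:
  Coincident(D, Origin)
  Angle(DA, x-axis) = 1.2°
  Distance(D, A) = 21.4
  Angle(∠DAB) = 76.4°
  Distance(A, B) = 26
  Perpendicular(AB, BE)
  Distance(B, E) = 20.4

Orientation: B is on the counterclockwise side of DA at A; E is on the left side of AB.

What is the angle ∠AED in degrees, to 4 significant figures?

39.21°

D is at the origin; DA runs at 1.2° with length 21.4, so A = 21.4·(cos 1.2°, sin 1.2°) = (21.40, 0.4482). ∠DAB = 76.4°, so AB runs at 1.2° + (180° − 76.4°) = 104.8° from the x-axis; with |AB| = 26.0, B = A + 26.0·(cos 104.8°, sin 104.8°) = (14.75, 25.59). AB ⟂ BE; with |BE| = 20.4 on the left of AB, E = B + 20.4·(-0.9668, -0.2554) = (-4.969, 20.37). Then cos ∠AED = EA·ED / (|EA||ED|), giving 39.21°.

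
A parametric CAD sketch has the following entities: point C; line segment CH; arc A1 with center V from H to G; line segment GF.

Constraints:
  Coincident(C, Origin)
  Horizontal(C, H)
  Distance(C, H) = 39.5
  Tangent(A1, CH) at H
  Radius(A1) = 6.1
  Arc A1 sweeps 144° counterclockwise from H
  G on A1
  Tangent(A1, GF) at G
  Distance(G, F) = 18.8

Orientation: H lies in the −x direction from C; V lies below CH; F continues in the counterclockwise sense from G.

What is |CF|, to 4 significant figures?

35.56

On A1, H sits at bearing 90° from V; a 144° counterclockwise sweep puts G at bearing 234°, so G = V + 6.1·(cos 234°, sin 234°) = (-43.09, -11.04). The tangent condition forces VG to be normal to GF, so GF runs along (−sin 234°, cos 234°); with |GF| = 18.8, F = (-27.88, -22.09). Then |CF| = |F − C| = 35.56.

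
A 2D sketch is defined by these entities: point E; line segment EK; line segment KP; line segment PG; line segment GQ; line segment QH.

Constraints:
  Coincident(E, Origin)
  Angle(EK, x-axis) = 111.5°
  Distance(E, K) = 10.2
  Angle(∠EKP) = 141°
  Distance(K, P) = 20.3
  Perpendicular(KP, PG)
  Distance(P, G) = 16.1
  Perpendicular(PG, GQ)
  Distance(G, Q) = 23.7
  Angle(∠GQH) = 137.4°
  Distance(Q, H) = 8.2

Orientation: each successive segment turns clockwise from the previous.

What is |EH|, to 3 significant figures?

4.40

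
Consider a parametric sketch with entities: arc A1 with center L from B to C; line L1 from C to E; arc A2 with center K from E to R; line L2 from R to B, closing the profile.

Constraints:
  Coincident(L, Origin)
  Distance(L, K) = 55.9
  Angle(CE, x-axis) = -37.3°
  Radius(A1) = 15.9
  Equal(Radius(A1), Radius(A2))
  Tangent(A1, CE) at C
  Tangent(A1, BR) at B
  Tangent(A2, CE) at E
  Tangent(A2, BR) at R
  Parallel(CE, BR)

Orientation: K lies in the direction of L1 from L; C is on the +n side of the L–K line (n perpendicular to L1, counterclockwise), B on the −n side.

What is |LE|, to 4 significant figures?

58.12

The slot axis is L1's direction at -37.3°, so u = (cos -37.3°, sin -37.3°) = (0.7955, -0.6060) and n = (−sin -37.3°, cos -37.3°) = (0.6060, 0.7955). L is at the origin and K lies 55.9 along u from L, so K = 55.9·u = (44.47, -33.87). Tangency of A1 to both parallel lines with radius 15.9 puts C and B at L ± 15.9·n: C = (9.635, 12.65), B = (-9.635, -12.65). Equal radii place E and R the same way about K: E = K + 15.9·n = (54.10, -21.23), R = K − 15.9·n = (34.83, -46.52). Then |LE| = |E − L| = 58.12.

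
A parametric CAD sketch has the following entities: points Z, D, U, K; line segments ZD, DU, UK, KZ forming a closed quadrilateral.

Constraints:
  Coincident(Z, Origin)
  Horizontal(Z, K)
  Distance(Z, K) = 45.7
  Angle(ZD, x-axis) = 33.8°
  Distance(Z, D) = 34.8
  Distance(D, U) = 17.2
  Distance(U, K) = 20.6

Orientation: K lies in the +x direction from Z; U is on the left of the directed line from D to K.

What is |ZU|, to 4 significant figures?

50.47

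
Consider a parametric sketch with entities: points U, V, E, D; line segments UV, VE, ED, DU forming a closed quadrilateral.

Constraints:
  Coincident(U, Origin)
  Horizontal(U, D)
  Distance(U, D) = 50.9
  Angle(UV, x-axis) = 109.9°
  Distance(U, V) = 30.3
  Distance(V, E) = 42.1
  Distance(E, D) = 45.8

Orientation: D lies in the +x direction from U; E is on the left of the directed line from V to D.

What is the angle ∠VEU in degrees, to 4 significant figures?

36.75°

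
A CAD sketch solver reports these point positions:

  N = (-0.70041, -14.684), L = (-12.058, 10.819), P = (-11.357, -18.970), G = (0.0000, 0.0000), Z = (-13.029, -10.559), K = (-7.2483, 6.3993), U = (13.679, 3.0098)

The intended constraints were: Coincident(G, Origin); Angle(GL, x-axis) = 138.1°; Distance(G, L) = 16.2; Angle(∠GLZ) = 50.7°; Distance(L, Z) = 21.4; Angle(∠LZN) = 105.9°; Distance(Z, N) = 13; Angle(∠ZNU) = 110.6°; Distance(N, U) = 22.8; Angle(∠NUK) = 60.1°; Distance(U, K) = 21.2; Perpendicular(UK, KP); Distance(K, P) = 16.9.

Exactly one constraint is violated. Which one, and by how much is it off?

Distance(K, P) = 16.9 — off by 8.80.

G = (0.00, 0.00) ✓; GL at 138.1° ✓; |GL| = 16.20 ✓; ∠GLZ = 50.70° ✓; |LZ| = 21.40 ✓; ∠LZN = 105.9° ✓; |ZN| = 13.00 ✓; ∠ZNU = 110.6° ✓; |NU| = 22.80 ✓; ∠NUK = 60.10° ✓; |UK| = 21.20 ✓; ∠(UK, KP) = 90.00° ✓; |KP| = 25.70 ✗.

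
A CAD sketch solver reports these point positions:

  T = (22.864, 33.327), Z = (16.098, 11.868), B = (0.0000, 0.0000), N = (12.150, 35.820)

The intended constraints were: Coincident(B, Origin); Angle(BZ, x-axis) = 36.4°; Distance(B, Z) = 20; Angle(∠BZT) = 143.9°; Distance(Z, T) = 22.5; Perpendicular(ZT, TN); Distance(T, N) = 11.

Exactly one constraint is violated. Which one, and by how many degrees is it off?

Perpendicular(ZT, TN) — off by 4.40°.

B = (0.00, 0.00) ✓; BZ at 36.40° ✓; |BZ| = 20.00 ✓; ∠BZT = 143.9° ✓; |ZT| = 22.50 ✓; ∠(ZT, TN) = 94.40° ✗; |TN| = 11.00 ✓.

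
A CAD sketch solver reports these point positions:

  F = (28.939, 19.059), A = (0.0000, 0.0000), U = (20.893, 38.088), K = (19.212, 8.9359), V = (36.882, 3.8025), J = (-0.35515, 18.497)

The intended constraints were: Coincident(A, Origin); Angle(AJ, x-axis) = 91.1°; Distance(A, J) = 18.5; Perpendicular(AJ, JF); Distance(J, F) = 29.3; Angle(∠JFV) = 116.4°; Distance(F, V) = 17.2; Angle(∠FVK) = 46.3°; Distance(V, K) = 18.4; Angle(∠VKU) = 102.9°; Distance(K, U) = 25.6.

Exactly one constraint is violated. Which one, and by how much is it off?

Distance(K, U) = 25.6 — off by 3.60.

A = (0.00, 0.00) ✓; AJ at 91.10° ✓; |AJ| = 18.50 ✓; ∠(AJ, JF) = 90.00° ✓; |JF| = 29.30 ✓; ∠JFV = 116.4° ✓; |FV| = 17.20 ✓; ∠FVK = 46.30° ✓; |VK| = 18.40 ✓; ∠VKU = 102.9° ✓; |KU| = 29.20 ✗.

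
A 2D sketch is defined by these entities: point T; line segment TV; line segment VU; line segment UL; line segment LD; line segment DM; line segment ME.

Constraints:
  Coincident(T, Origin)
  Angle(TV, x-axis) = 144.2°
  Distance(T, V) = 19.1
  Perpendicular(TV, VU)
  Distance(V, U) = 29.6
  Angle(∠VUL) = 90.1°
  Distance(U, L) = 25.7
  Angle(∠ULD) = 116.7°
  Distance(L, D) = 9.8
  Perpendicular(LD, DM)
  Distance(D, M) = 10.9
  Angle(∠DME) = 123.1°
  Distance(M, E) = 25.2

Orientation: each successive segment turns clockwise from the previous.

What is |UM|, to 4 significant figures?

24.52

T is at the origin; TV runs at 144.2° with length 19.1, so V = (-15.49, 11.17). TV ⟂ VU, so VU runs at 54.20°; with |VU| = 29.6, U = (1.823, 35.18). ∠VUL = 90.1° gives UL at -35.70° from the x-axis; with |UL| = 25.7, L = (22.69, 20.18). ∠ULD = 116.7° gives LD at -99.00° from the x-axis; with |LD| = 9.8, D = (21.16, 10.50). LD is perpendicular to DM, so DM runs at 171.0°; with |DM| = 10.9, M = (10.40, 12.21). Then |UM| = |M − U| = 24.52.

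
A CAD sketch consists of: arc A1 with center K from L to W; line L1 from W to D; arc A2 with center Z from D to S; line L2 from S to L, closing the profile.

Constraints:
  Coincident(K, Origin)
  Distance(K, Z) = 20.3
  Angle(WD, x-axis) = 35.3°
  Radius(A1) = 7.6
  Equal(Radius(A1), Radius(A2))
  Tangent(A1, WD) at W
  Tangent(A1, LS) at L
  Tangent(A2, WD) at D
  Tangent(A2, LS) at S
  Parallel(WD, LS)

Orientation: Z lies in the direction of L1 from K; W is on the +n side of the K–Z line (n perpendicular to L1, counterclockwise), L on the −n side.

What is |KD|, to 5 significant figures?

21.676

The slot axis is L1's direction at 35.3°, so u = (cos 35.3°, sin 35.3°) = (0.81614, 0.57786) and n = (−sin 35.3°, cos 35.3°) = (-0.57786, 0.81614). K is at the origin and Z lies 20.3 along u from K, so Z = 20.3·u = (16.568, 11.731). Tangency of A1 to both parallel lines with radius 7.6 puts W and L at K ± 7.6·n: W = (-4.3917, 6.2026), L = (4.3917, -6.2026). Equal radii place D and S the same way about Z: D = Z + 7.6·n = (12.176, 17.933), S = Z − 7.6·n = (20.959, 5.5279). Then |KD| = |D − K| = 21.676.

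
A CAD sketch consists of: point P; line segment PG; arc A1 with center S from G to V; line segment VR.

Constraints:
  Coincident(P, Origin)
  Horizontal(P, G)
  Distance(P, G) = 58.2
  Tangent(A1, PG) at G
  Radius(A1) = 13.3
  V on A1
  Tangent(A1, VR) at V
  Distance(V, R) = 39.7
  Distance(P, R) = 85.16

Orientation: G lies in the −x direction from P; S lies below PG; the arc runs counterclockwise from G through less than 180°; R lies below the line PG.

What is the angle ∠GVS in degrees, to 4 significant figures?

40.69°

P is at the origin; P and G share the same y with |PG| = 58.2 and G on the −x side, so G = (-58.20, 0.000). The tangent condition forces SG to be normal to PG, so S = G + (0, -13.3) = (-58.20, -13.30). Since SV ⟂ VR (tangency), |SR| = √(13.3² + 39.7²) = 41.87 regardless of where V sits on A1. So R lies on both circle(P, 85.16) and circle(S, 41.87); the below-PG intersection is R = (-65.40, -54.55). V is the foot of the tangent from R: V = (-71.35, -15.29).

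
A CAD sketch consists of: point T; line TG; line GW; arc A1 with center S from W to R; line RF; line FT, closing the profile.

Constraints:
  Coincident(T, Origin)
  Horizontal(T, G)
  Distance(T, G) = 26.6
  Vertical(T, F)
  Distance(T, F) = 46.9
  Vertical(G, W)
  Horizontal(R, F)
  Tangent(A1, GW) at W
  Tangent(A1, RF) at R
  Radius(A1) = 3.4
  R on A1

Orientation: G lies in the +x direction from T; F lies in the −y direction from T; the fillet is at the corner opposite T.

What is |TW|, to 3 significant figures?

51.0

The virtual corner opposite T is at (26.6, -46.9). Tangency of A1 to GW means the radius SW is perpendicular to GW and the tangent condition forces SR to be normal to RF, with radius 3.4, so the center S sits 3.4 in from both sides at S = (23.2, -43.5). That places the tangent points at W = (26.6, -43.5) on GW and R = (23.2, -46.9) on RF. Then |TW| = |W − T| = 51.0.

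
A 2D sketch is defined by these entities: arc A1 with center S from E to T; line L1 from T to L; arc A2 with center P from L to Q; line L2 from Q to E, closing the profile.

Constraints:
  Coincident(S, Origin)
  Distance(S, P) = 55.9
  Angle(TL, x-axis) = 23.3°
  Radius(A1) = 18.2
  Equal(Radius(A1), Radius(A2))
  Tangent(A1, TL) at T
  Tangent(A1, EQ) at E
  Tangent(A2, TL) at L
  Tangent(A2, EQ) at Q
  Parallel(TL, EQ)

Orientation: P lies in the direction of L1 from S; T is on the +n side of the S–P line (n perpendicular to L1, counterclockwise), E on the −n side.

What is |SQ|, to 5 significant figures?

58.788

The slot axis is L1's direction at 23.3°, so u = (cos 23.3°, sin 23.3°) = (0.91845, 0.39555) and n = (−sin 23.3°, cos 23.3°) = (-0.39555, 0.91845). S is at the origin and P lies 55.9 along u from S, so P = 55.9·u = (51.341, 22.111). Tangency of A1 to both parallel lines with radius 18.2 puts T and E at S ± 18.2·n: T = (-7.1989, 16.716), E = (7.1989, -16.716). Equal radii place L and Q the same way about P: L = P + 18.2·n = (44.142, 38.827), Q = P − 18.2·n = (58.540, 5.3953). Then |SQ| = |Q − S| = 58.788.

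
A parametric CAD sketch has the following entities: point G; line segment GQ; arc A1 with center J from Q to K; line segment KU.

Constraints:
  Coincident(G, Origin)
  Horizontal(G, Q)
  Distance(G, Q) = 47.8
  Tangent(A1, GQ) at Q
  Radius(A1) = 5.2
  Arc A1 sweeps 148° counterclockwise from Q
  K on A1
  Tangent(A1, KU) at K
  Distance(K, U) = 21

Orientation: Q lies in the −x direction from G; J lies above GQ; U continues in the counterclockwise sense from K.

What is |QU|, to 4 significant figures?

25.63

On A1, Q sits at bearing -90° from J; a 148° counterclockwise sweep puts K at bearing 58°, so K = J + 5.2·(cos 58°, sin 58°) = (-45.04, 9.610). A1 meets KU tangentially, so JK is at right angles to KU, so KU runs along (−sin 58°, cos 58°); with |KU| = 21.0, U = (-62.85, 20.74). Then |QU| = |U − Q| = 25.63.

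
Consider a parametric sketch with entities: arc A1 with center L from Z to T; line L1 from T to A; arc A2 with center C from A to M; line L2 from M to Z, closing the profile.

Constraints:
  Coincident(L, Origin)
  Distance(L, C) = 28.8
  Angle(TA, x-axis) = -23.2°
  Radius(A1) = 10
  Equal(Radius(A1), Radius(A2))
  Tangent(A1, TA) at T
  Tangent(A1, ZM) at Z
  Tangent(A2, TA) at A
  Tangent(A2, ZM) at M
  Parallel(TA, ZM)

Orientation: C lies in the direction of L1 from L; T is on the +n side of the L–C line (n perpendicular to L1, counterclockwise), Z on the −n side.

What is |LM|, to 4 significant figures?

30.49

The slot axis is L1's direction at -23.2°, so u = (cos -23.2°, sin -23.2°) = (0.9191, -0.3939) and n = (−sin -23.2°, cos -23.2°) = (0.3939, 0.9191). L is at the origin and C lies 28.8 along u from L, so C = 28.8·u = (26.47, -11.35). Tangency of A1 to both parallel lines with radius 10.0 puts T and Z at L ± 10.0·n: T = (3.939, 9.191), Z = (-3.939, -9.191). Equal radii place A and M the same way about C: A = C + 10.0·n = (30.41, -2.154), M = C − 10.0·n = (22.53, -20.54). Then |LM| = |M − L| = 30.49.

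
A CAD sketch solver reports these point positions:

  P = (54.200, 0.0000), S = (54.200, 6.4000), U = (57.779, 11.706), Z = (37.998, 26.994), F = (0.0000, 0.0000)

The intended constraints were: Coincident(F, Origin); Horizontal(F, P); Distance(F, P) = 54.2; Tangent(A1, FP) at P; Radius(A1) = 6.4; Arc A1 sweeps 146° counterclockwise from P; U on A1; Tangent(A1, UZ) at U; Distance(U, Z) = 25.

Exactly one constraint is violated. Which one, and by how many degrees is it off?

Tangent(A1, UZ) at U — off by 3.70°.

F = (0.00, 0.00) ✓; F.y = 0.00, P.y = 0.00 ✓; |FP| = 54.20 ✓; ∠(SP, PF) = 90.00° ✓; |SP| = 6.400 ✓; bearing(S→U) − bearing(S→P) = 146.0° ✓; |SU| = 6.400 ✓; ∠(SU, UZ) = 93.70° ✗; |UZ| = 25.00 ✓.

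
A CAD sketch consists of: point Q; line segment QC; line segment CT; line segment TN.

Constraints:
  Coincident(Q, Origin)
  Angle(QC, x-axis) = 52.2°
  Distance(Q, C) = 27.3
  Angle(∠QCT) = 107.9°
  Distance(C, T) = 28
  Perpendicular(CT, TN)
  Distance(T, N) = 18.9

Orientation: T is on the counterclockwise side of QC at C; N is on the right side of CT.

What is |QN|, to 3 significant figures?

57.8

Q is at the origin; QC runs at 52.2° with length 27.3, so C = 27.3·(cos 52.2°, sin 52.2°) = (16.7, 21.6). ∠QCT = 107.9°, so CT runs at 52.2° + (180° − 107.9°) = 124° from the x-axis; with |CT| = 28.0, T = C + 28.0·(cos 124°, sin 124°) = (0.954, 44.7). CT ⟂ TN; with |TN| = 18.9 on the right of CT, N = T + 18.9·(0.826, 0.564) = (16.6, 55.4). Then |QN| = |N − Q| = 57.8.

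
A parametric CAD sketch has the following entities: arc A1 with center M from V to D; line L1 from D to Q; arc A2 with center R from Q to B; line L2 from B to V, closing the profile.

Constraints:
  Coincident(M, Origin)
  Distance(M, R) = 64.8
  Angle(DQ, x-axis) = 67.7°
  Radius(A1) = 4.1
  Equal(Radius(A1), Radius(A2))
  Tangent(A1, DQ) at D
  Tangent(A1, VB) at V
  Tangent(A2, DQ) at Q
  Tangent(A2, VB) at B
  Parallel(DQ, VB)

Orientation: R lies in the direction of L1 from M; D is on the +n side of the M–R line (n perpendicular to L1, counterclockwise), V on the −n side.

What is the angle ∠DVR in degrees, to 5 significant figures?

86.380°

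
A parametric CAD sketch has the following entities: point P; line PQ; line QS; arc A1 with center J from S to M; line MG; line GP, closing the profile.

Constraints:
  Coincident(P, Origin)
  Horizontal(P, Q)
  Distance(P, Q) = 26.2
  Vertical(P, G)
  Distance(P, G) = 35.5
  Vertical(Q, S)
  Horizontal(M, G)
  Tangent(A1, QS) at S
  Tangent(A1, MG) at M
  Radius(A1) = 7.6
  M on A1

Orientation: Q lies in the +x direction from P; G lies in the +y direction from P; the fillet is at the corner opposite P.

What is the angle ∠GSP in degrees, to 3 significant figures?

63.0°

The virtual corner opposite P is at (26.2, 35.5). Tangency of A1 to QS means the radius JS is perpendicular to QS and tangency of A1 to MG means the radius JM is perpendicular to MG, with radius 7.6, so the center J sits 7.6 in from both sides at J = (18.6, 27.9). That places the tangent points at S = (26.2, 27.9) on QS and M = (18.6, 35.5) on MG. Then cos ∠GSP = SG·SP / (|SG||SP|), giving 63.0°.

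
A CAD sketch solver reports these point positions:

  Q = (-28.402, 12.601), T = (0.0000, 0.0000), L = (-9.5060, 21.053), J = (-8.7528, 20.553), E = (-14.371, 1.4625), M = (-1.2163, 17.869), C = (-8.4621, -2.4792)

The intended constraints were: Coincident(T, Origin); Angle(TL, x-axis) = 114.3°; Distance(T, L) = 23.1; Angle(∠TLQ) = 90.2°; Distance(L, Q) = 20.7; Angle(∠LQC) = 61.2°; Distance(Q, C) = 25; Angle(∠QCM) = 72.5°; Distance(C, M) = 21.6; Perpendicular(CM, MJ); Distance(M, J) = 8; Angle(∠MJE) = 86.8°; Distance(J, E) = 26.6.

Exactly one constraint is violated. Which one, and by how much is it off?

Distance(J, E) = 26.6 — off by 6.70.

T = (0.00, 0.00) ✓; TL at 114.3° ✓; |TL| = 23.10 ✓; ∠TLQ = 90.20° ✓; |LQ| = 20.70 ✓; ∠LQC = 61.20° ✓; |QC| = 25.00 ✓; ∠QCM = 72.50° ✓; |CM| = 21.60 ✓; ∠(CM, MJ) = 90.00° ✓; |MJ| = 8.000 ✓; ∠MJE = 86.80° ✓; |JE| = 19.90 ✗.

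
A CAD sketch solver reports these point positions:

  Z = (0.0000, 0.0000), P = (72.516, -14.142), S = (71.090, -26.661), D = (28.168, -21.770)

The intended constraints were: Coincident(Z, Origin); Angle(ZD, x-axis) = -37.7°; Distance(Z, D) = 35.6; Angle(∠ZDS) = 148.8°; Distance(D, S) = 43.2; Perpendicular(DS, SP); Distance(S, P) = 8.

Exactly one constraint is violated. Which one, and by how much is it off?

Distance(S, P) = 8 — off by 4.60.

Z = (0.00, 0.00) ✓; ZD at -37.70° ✓; |ZD| = 35.60 ✓; ∠ZDS = 148.8° ✓; |DS| = 43.20 ✓; ∠(DS, SP) = 90.00° ✓; |SP| = 12.60 ✗.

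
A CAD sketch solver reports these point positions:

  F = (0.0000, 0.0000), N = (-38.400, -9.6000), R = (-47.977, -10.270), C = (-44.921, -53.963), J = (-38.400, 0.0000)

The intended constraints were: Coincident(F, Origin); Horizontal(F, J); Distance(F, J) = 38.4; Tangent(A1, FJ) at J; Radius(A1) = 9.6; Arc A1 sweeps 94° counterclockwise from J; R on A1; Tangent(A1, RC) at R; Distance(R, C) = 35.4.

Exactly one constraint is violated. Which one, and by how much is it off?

Distance(R, C) = 35.4 — off by 8.40.

F = (0.00, 0.00) ✓; F.y = 0.00, J.y = 0.00 ✓; |FJ| = 38.40 ✓; ∠(NJ, JF) = 90.00° ✓; |NJ| = 9.600 ✓; bearing(N→R) − bearing(N→J) = 94.00° ✓; |NR| = 9.600 ✓; ∠(NR, RC) = 90.00° ✓; |RC| = 43.80 ✗.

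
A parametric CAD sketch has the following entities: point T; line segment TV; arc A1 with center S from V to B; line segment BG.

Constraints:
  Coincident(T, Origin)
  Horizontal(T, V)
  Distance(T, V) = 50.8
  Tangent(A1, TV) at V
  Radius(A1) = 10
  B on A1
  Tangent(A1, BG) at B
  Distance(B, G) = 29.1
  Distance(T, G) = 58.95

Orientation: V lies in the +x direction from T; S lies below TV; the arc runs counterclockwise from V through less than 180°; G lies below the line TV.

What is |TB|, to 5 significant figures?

42.266

Checks: |SB| = 10.00 ✓; ∠(SB, BG) = 90.00° ✓; |BG| = 29.10 ✓; |TG| = 58.95 ✓.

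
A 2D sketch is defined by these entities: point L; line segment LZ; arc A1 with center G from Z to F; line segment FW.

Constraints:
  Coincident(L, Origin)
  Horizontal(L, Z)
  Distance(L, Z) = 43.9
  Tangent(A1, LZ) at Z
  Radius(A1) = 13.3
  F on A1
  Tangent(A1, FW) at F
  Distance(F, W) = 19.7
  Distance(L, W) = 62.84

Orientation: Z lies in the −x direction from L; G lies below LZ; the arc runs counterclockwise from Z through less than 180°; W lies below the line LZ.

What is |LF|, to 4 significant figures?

59.16

Checks: |GF| = 13.30 ✓; ∠(GF, FW) = 90.00° ✓; |FW| = 19.70 ✓; |LW| = 62.84 ✓.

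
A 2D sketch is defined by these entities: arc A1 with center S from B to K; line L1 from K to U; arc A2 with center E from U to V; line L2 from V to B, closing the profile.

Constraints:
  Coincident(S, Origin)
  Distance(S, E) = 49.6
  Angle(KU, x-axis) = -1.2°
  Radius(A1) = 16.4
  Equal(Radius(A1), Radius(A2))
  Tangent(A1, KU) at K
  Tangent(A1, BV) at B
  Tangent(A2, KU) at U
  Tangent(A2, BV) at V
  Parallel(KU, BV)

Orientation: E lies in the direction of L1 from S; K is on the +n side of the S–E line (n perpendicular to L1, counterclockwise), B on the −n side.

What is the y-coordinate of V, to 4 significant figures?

-17.44

The slot axis is L1's direction at -1.2°, so u = (cos -1.2°, sin -1.2°) = (0.9998, -0.02094) and n = (−sin -1.2°, cos -1.2°) = (0.02094, 0.9998). S is at the origin and E lies 49.6 along u from S, so E = 49.6·u = (49.59, -1.039). Tangency of A1 to both parallel lines with radius 16.4 puts K and B at S ± 16.4·n: K = (0.3435, 16.40), B = (-0.3435, -16.40). Equal radii place U and V the same way about E: U = E + 16.4·n = (49.93, 15.36), V = E − 16.4·n = (49.25, -17.44). So V.y = -17.44.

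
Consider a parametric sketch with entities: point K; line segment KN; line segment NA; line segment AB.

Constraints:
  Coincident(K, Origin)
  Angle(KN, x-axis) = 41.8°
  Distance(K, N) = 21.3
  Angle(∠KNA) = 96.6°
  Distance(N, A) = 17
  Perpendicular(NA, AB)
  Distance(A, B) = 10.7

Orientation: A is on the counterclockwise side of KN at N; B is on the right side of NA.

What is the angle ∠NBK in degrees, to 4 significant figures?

26.41°

∠KNA = 96.6°, so NA runs at 41.8° + (180° − 96.6°) = 125.2° from the x-axis; with |NA| = 17.0, A = N + 17.0·(cos 125.2°, sin 125.2°) = (6.079, 28.09). The perpendicularity gives AB at right angles to NA; with |AB| = 10.7 on the right of NA, B = A + 10.7·(0.8171, 0.5764) = (14.82, 34.26). Then cos ∠NBK = BN·BK / (|BN||BK|), giving 26.41°.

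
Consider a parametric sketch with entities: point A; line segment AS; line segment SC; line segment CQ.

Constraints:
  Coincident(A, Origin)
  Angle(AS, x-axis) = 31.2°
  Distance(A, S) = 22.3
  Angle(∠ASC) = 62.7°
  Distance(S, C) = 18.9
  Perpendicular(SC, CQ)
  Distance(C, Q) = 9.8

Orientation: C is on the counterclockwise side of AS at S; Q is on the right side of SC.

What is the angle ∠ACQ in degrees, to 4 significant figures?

156.4°

A is at the origin; AS runs at 31.2° with length 22.3, so S = 22.3·(cos 31.2°, sin 31.2°) = (19.07, 11.55). ∠ASC = 62.7°, so SC runs at 31.2° + (180° − 62.7°) = 148.5° from the x-axis; with |SC| = 18.9, C = S + 18.9·(cos 148.5°, sin 148.5°) = (2.960, 21.43). SC ⟂ CQ; with |CQ| = 9.8 on the right of SC, Q = C + 9.8·(0.5225, 0.8526) = (8.080, 29.78). Then cos ∠ACQ = CA·CQ / (|CA||CQ|), giving 156.4°.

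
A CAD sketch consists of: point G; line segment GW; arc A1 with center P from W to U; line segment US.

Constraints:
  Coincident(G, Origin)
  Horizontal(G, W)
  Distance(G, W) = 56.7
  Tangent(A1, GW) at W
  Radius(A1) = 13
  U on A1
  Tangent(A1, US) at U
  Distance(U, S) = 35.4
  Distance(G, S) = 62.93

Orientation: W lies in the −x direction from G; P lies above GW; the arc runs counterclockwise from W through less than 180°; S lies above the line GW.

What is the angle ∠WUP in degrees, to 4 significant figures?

46.93°

Checks: |PU| = 13.00 ✓; ∠(PU, US) = 90.00° ✓; |US| = 35.40 ✓; |GS| = 62.93 ✓.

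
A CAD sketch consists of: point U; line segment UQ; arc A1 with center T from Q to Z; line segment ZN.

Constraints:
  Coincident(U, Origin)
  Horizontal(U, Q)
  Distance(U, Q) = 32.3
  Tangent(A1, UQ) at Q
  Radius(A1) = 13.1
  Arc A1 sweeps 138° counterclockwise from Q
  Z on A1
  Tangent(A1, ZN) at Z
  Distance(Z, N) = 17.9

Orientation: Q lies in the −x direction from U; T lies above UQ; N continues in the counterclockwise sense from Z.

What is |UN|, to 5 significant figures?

50.684

U is at the origin; UQ is horizontal with |UQ| = 32.3 and Q on the −x side, so Q = (-32.300, 0.0000). Tangency of A1 to UQ means the radius TQ is perpendicular to UQ, so T = Q + (0, 13.1) = (-32.300, 13.100). On A1, Q sits at bearing -90° from T; a 138° counterclockwise sweep puts Z at bearing 48°, so Z = T + 13.1·(cos 48°, sin 48°) = (-23.534, 22.835). The tangent condition forces TZ to be normal to ZN, so ZN runs along (−sin 48°, cos 48°); with |ZN| = 17.9, N = (-36.837, 34.813). Then |UN| = |N − U| = 50.684.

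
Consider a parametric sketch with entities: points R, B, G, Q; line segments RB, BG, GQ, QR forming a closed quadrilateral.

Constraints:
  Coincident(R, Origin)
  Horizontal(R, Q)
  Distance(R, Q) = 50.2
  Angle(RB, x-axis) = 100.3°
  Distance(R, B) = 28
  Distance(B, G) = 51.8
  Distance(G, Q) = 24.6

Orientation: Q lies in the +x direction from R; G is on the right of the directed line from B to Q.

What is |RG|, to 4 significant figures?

30.99

Checks: |BG| = 51.80 ✓; |GQ| = 24.60 ✓.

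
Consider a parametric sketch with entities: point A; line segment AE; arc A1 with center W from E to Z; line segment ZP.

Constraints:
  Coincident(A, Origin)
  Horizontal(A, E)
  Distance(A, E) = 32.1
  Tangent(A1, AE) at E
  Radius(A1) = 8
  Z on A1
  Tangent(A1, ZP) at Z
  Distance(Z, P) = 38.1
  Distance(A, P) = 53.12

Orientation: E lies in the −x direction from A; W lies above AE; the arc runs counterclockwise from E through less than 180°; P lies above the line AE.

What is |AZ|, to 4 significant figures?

25.52

Checks: |WZ| = 8.000 ✓; ∠(WZ, ZP) = 90.00° ✓; |ZP| = 38.10 ✓; |AP| = 53.12 ✓.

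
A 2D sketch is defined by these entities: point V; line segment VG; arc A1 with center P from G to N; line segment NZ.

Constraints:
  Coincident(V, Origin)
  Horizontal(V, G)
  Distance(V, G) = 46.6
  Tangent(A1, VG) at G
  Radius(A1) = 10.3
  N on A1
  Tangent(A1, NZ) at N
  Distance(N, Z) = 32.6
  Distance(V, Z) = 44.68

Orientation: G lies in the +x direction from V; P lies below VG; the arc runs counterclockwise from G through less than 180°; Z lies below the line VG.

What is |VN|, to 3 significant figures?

37.6

Checks: |PN| = 10.30 ✓; ∠(PN, NZ) = 90.00° ✓; |NZ| = 32.60 ✓; |VZ| = 44.68 ✓.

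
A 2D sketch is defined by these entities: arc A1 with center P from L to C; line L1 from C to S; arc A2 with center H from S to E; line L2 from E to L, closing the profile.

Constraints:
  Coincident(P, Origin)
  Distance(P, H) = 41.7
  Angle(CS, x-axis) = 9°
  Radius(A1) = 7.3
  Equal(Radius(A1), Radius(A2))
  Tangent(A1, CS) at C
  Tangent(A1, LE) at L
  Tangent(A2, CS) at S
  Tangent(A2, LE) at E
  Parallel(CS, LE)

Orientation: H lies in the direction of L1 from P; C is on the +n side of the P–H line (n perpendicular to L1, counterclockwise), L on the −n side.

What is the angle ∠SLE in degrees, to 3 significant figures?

19.3°

The slot axis is L1's direction at 9.0°, so u = (cos 9.0°, sin 9.0°) = (0.988, 0.156) and n = (−sin 9.0°, cos 9.0°) = (-0.156, 0.988). P is at the origin and H lies 41.7 along u from P, so H = 41.7·u = (41.2, 6.52). Tangency of A1 to both parallel lines with radius 7.3 puts C and L at P ± 7.3·n: C = (-1.14, 7.21), L = (1.14, -7.21). Equal radii place S and E the same way about H: S = H + 7.3·n = (40.0, 13.7), E = H − 7.3·n = (42.3, -0.687). Then cos ∠SLE = LS·LE / (|LS||LE|), giving 19.3°.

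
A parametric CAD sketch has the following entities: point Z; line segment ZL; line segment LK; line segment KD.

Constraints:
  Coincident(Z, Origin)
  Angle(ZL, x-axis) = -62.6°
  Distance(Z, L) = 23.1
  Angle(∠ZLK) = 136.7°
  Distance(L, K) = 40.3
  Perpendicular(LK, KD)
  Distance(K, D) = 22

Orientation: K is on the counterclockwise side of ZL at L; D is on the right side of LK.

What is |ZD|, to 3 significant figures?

68.5

Z is at the origin; ZL runs at -62.6° with length 23.1, so L = 23.1·(cos -62.6°, sin -62.6°) = (10.6, -20.5). ∠ZLK = 136.7°, so LK runs at -62.6° + (180° − 136.7°) = -19.3° from the x-axis; with |LK| = 40.3, K = L + 40.3·(cos -19.3°, sin -19.3°) = (48.7, -33.8). LK ⟂ KD; with |KD| = 22.0 on the right of LK, D = K + 22.0·(-0.331, -0.944) = (41.4, -54.6). Then |ZD| = |D − Z| = 68.5.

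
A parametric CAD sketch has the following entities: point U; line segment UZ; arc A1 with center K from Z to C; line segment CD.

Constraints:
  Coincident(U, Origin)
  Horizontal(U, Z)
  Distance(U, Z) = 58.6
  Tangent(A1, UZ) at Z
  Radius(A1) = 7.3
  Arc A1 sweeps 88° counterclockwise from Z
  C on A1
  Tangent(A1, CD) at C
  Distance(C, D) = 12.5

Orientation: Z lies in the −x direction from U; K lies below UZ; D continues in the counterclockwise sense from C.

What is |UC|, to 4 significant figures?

66.27

U is at the origin; U and Z share the same y with |UZ| = 58.6 and Z on the −x side, so Z = (-58.60, 0.000). The tangent condition forces KZ to be normal to UZ, so K = Z + (0, -7.3) = (-58.60, -7.300). On A1, Z sits at bearing 90° from K; an 88° counterclockwise sweep puts C at bearing 178°, so C = K + 7.3·(cos 178°, sin 178°) = (-65.90, -7.045). Then |UC| = |C − U| = 66.27.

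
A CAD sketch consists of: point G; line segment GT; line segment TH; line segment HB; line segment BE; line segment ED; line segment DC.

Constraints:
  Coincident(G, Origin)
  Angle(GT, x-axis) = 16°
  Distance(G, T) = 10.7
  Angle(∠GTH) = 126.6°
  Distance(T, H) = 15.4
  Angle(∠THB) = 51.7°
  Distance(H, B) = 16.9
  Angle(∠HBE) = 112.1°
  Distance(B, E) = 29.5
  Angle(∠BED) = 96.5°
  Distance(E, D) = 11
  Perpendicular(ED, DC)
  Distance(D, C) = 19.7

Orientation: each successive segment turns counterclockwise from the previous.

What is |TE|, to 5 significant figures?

23.938

G is at the origin; GT runs at 16.0° with length 10.7, so T = (10.286, 2.9493). ∠GTH = 126.6° gives TH at 69.400° from the x-axis; with |TH| = 15.4, H = (15.704, 17.365). ∠THB = 51.7° gives HB at -162.30° from the x-axis; with |HB| = 16.9, B = (-0.39612, 12.226). ∠HBE = 112.1° gives BE at -94.400° from the x-axis; with |BE| = 29.5, E = (-2.6593, -17.187). Then |TE| = |E − T| = 23.938.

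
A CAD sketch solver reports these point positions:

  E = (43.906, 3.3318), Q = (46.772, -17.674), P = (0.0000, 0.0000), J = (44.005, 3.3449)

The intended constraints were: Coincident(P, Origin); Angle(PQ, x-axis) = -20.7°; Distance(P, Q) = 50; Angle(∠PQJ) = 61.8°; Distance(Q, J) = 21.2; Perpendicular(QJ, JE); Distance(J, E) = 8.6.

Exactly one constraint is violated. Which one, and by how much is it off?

Distance(J, E) = 8.6 — off by 8.50.

P = (0.00, 0.00) ✓; PQ at -20.70° ✓; |PQ| = 50.00 ✓; ∠PQJ = 61.80° ✓; |QJ| = 21.20 ✓; ∠(QJ, JE) = 90.04° ✓; |JE| = 0.09986 ✗.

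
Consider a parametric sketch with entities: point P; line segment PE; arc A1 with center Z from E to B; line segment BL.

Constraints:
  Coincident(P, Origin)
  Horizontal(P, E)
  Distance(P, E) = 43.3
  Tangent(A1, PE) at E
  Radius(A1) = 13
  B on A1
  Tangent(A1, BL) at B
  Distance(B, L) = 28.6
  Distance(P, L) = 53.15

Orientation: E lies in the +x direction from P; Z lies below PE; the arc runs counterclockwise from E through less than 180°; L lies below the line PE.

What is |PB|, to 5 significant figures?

33.322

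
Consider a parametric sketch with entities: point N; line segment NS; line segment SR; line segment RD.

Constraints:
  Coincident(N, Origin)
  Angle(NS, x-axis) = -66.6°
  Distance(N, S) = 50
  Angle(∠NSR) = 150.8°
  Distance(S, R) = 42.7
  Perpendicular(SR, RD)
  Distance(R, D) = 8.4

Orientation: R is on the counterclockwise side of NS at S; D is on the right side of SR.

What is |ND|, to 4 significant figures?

92.36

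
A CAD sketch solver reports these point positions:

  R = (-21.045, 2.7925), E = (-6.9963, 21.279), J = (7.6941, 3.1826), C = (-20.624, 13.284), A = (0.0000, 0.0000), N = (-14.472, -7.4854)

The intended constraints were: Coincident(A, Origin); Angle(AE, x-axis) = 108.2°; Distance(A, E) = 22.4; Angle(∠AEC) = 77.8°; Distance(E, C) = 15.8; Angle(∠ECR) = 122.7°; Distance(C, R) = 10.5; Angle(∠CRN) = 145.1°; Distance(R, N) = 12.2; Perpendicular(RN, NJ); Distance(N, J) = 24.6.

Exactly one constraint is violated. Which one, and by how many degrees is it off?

Perpendicular(RN, NJ) — off by 6.90°.

A = (0.00, 0.00) ✓; AE at 108.2° ✓; |AE| = 22.40 ✓; ∠AEC = 77.80° ✓; |EC| = 15.80 ✓; ∠ECR = 122.7° ✓; |CR| = 10.50 ✓; ∠CRN = 145.1° ✓; |RN| = 12.20 ✓; ∠(RN, NJ) = 83.10° ✗; |NJ| = 24.60 ✓.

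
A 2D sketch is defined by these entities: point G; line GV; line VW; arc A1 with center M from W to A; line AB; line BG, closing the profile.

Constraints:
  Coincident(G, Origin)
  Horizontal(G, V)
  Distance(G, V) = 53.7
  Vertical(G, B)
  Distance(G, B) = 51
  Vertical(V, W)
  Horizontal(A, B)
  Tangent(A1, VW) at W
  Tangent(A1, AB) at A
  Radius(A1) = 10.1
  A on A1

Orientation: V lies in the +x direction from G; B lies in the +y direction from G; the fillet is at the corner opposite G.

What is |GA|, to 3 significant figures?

67.1

The virtual corner opposite G is at (53.7, 51.0). A1 meets VW tangentially, so MW is at right angles to VW and tangency of A1 to AB means the radius MA is perpendicular to AB, with radius 10.1, so the center M sits 10.1 in from both sides at M = (43.6, 40.9). That places the tangent points at W = (53.7, 40.9) on VW and A = (43.6, 51.0) on AB. Then |GA| = |A − G| = 67.1.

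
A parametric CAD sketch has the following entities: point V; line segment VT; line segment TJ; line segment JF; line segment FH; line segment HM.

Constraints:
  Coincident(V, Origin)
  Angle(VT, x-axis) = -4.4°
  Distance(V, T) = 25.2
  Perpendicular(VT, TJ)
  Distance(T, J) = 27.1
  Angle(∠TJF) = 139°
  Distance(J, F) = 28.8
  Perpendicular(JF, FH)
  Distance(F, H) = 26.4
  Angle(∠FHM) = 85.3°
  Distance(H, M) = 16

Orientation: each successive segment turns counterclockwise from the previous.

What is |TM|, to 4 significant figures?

34.10

V is at the origin; VT runs at -4.4° with length 25.2, so T = (25.13, -1.933). VT is perpendicular to TJ, so TJ runs at 85.60°; with |TJ| = 27.1, J = (27.20, 25.09). ∠TJF = 139.0° gives JF at 126.6° from the x-axis; with |JF| = 28.8, F = (10.03, 48.21). The perpendicularity gives FH at right angles to JF, so FH runs at -143.4°; with |FH| = 26.4, H = (-11.16, 32.47). ∠FHM = 85.3° gives HM at -48.70° from the x-axis; with |HM| = 16.0, M = (-0.6008, 20.45). Then |TM| = |M − T| = 34.10.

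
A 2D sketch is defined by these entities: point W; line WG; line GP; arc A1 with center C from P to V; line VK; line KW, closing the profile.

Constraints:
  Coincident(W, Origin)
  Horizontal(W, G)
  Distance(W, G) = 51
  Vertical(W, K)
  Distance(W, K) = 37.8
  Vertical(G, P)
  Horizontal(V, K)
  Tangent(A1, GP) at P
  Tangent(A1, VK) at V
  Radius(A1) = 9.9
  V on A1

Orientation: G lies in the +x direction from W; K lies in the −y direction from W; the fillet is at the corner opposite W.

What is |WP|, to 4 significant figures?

58.13

W is at the origin; W and G share the same y with |WG| = 51.0 and G on the +x side, so G = (51.00, 0.000). W and K share the same x with |WK| = 37.8 and K on the −y side, so K = (0.000, -37.80). The virtual corner opposite W is at (51.00, -37.80). The tangent condition forces CP to be normal to GP and tangency of A1 to VK means the radius CV is perpendicular to VK, with radius 9.9, so the center C sits 9.9 in from both sides at C = (41.10, -27.90). That places the tangent points at P = (51.00, -27.90) on GP and V = (41.10, -37.80) on VK. Then |WP| = |P − W| = 58.13.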